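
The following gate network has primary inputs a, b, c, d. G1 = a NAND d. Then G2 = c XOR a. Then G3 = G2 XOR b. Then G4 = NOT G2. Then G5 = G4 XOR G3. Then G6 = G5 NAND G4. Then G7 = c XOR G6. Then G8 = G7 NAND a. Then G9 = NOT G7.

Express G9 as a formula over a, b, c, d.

G2 = c XOR a
G3 = G2 XOR b = (c XOR a) XOR b
G4 = NOT G2 = NOT (c XOR a)
G5 = G4 XOR G3 = NOT (c XOR a) XOR ((c XOR a) XOR b)
G6 = G5 NAND G4 = (NOT (c XOR a) XOR ((c XOR a) XOR b)) NAND NOT (c XOR a)
G7 = c XOR G6 = c XOR ((NOT (c XOR a) XOR ((c XOR a) XOR b)) NAND NOT (c XOR a))
G9 = NOT G7 = NOT (c XOR ((NOT (c XOR a) XOR ((c XOR a) XOR b)) NAND NOT (c XOR a)))

NOT (c XOR ((NOT (c XOR a) XOR ((c XOR a) XOR b)) NAND NOT (c XOR a)))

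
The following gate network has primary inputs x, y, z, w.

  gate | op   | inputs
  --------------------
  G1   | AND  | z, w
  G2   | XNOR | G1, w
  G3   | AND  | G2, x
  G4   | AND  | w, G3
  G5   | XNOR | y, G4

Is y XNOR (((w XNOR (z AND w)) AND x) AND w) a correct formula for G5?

Yes

G1 = z AND w
G2 = G1 XNOR w = (z AND w) XNOR w
G3 = G2 AND x = ((z AND w) XNOR w) AND x
G4 = w AND G3 = w AND (((z AND w) XNOR w) AND x)
G5 = y XNOR G4 = y XNOR (w AND (((z AND w) XNOR w) AND x))
At x=0, y=1, z=0, w=0: circuit gives 0, formula gives 0.
At x=0, y=0, z=0, w=0: circuit gives 1, formula gives 1.
Agrees on all 16 inputs.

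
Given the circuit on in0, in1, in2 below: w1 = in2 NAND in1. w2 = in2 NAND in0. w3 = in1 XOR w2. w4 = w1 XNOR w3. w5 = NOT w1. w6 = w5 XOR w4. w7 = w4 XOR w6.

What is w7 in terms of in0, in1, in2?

((in2 NAND in1) XNOR (in1 XOR (in2 NAND in0))) XOR (NOT (in2 NAND in1) XOR ((in2 NAND in1) XNOR (in1 XOR (in2 NAND in0))))

w1 = in2 NAND in1
w2 = in2 NAND in0
w3 = in1 XOR w2 = in1 XOR (in2 NAND in0)
w4 = w1 XNOR w3 = (in2 NAND in1) XNOR (in1 XOR (in2 NAND in0))
w5 = NOT w1 = NOT (in2 NAND in1)
w6 = w5 XOR w4 = NOT (in2 NAND in1) XOR ((in2 NAND in1) XNOR (in1 XOR (in2 NAND in0)))
w7 = w4 XOR w6 = ((in2 NAND in1) XNOR (in1 XOR (in2 NAND in0))) XOR (NOT (in2 NAND in1) XOR ((in2 NAND in1) XNOR (in1 XOR (in2 NAND in0))))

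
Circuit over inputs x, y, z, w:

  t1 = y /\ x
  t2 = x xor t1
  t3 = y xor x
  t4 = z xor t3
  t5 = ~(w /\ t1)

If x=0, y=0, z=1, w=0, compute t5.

t1 = 0 /\ 0 = 0
t5 = ~(0 /\ 0) = 1

1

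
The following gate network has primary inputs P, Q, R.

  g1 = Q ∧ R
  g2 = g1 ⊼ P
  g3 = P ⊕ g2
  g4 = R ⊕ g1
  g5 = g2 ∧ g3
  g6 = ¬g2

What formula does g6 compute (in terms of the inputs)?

g1 = Q ∧ R
g2 = g1 ⊼ P = (Q ∧ R) ⊼ P
g6 = ¬g2 = ¬((Q ∧ R) ⊼ P)

¬((Q ∧ R) ⊼ P)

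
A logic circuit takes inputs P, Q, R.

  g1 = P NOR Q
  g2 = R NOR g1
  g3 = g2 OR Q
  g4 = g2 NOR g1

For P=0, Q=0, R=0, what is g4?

0

g1 = 0 NOR 0 = 1
g2 = 0 NOR 1 = 0
g4 = 0 NOR 1 = 0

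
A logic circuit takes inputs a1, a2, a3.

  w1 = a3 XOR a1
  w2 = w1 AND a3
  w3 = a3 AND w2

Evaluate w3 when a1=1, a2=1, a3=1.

w1 = 1 XOR 1 = 0
w2 = 0 AND 1 = 0
w3 = 1 AND 0 = 0

0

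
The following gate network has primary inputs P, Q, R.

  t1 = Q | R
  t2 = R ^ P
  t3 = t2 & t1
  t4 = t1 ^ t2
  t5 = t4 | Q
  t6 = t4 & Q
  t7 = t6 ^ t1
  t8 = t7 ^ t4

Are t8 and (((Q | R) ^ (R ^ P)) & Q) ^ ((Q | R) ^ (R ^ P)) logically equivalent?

t1 = Q | R
t2 = R ^ P
t4 = t1 ^ t2 = (Q | R) ^ (R ^ P)
t6 = t4 & Q = ((Q | R) ^ (R ^ P)) & Q
t7 = t6 ^ t1 = (((Q | R) ^ (R ^ P)) & Q) ^ (Q | R)
t8 = t7 ^ t4 = ((((Q | R) ^ (R ^ P)) & Q) ^ (Q | R)) ^ ((Q | R) ^ (R ^ P))
At P=0, Q=0, R=1: circuit gives 1, formula gives 0.

No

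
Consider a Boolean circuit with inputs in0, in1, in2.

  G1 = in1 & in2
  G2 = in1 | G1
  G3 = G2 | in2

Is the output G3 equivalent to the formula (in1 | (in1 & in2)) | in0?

G1 = in1 & in2
G2 = in1 | G1 = in1 | (in1 & in2)
G3 = G2 | in2 = (in1 | (in1 & in2)) | in2
At in0=0, in1=0, in2=1: circuit gives 1, formula gives 0.

No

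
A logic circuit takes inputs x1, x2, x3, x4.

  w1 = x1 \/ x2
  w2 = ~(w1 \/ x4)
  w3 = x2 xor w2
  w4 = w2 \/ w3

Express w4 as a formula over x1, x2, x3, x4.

w1 = x1 \/ x2
w2 = ~(w1 \/ x4) = ~((x1 \/ x2) \/ x4)
w3 = x2 xor w2 = x2 xor (~((x1 \/ x2) \/ x4))
w4 = w2 \/ w3 = (~((x1 \/ x2) \/ x4)) \/ (x2 xor (~((x1 \/ x2) \/ x4)))

(~((x1 \/ x2) \/ x4)) \/ (x2 xor (~((x1 \/ x2) \/ x4)))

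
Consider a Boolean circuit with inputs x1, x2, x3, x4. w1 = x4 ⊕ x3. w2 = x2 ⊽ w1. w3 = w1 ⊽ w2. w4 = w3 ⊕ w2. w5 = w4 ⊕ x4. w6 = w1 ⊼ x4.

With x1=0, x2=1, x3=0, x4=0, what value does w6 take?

w1 = 0 ⊕ 0 = 0
w6 = 0 ⊼ 0 = 1

1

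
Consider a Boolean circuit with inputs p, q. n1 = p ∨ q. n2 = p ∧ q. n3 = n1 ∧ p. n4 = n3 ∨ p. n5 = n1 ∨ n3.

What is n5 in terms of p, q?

(p ∨ q) ∨ ((p ∨ q) ∧ p)

n1 = p ∨ q
n3 = n1 ∧ p = (p ∨ q) ∧ p
n5 = n1 ∨ n3 = (p ∨ q) ∨ ((p ∨ q) ∧ p)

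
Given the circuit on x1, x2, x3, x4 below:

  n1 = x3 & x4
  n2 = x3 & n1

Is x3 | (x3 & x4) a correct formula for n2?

n1 = x3 & x4
n2 = x3 & n1 = x3 & (x3 & x4)
At x1=0, x2=0, x3=1, x4=0: circuit gives 0, formula gives 1.

No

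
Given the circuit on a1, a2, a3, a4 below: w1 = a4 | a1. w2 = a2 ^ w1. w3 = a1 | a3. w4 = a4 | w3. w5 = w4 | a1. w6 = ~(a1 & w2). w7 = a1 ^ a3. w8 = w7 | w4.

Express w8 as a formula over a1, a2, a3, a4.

w3 = a1 | a3
w4 = a4 | w3 = a4 | (a1 | a3)
w7 = a1 ^ a3
w8 = w7 | w4 = (a1 ^ a3) | (a4 | (a1 | a3))

(a1 ^ a3) | (a4 | (a1 | a3))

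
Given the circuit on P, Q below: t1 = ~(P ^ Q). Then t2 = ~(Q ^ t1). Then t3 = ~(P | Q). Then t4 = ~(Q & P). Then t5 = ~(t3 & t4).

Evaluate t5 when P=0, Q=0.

0

t3 = ~(0 | 0) = 1
t4 = ~(0 & 0) = 1
t5 = ~(1 & 1) = 0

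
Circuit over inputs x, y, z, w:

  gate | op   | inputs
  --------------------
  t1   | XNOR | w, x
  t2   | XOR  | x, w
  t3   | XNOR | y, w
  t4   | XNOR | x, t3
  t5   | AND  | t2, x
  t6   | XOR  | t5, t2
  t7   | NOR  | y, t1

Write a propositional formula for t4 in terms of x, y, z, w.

t3 = y XNOR w
t4 = x XNOR t3 = x XNOR (y XNOR w)

x XNOR (y XNOR w)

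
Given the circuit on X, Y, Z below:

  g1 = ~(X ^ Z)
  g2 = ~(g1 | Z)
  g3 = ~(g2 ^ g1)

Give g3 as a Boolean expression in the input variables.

~((~((~(X ^ Z)) | Z)) ^ (~(X ^ Z)))

g1 = ~(X ^ Z)
g2 = ~(g1 | Z) = ~((~(X ^ Z)) | Z)
g3 = ~(g2 ^ g1) = ~((~((~(X ^ Z)) | Z)) ^ (~(X ^ Z)))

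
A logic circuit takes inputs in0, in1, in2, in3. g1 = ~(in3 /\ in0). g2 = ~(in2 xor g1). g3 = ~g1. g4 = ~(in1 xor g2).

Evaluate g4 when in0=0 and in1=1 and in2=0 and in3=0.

g1 = ~(0 /\ 0) = 1
g2 = ~(0 xor 1) = 0
g4 = ~(1 xor 0) = 0

0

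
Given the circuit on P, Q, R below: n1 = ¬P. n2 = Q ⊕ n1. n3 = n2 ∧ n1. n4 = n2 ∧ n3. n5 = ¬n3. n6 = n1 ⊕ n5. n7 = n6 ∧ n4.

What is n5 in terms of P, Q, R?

n1 = ¬P
n2 = Q ⊕ n1 = Q ⊕ ¬P
n3 = n2 ∧ n1 = (Q ⊕ ¬P) ∧ ¬P
n5 = ¬n3 = ¬((Q ⊕ ¬P) ∧ ¬P)

¬((Q ⊕ ¬P) ∧ ¬P)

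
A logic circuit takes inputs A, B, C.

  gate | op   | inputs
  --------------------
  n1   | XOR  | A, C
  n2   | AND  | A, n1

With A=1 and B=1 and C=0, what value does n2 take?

n1 = 1 XOR 0 = 1
n2 = 1 AND 1 = 1

1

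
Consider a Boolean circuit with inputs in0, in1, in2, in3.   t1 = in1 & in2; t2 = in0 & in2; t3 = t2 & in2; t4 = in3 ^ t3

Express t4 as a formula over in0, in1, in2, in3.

t2 = in0 & in2
t3 = t2 & in2 = (in0 & in2) & in2
t4 = in3 ^ t3 = in3 ^ ((in0 & in2) & in2)

in3 ^ ((in0 & in2) & in2)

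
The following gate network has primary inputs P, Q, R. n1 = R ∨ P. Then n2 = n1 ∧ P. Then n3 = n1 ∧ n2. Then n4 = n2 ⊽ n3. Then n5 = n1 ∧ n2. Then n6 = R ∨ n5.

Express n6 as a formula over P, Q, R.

n1 = R ∨ P
n2 = n1 ∧ P = (R ∨ P) ∧ P
n5 = n1 ∧ n2 = (R ∨ P) ∧ ((R ∨ P) ∧ P)
n6 = R ∨ n5 = R ∨ ((R ∨ P) ∧ ((R ∨ P) ∧ P))

R ∨ ((R ∨ P) ∧ ((R ∨ P) ∧ P))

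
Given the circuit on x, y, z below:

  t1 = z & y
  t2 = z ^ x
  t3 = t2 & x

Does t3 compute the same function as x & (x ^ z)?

t2 = z ^ x
t3 = t2 & x = (z ^ x) & x
At x=0, y=0, z=0: circuit gives 0, formula gives 0.
At x=1, y=0, z=0: circuit gives 1, formula gives 1.
Agrees on all 8 inputs.

Yes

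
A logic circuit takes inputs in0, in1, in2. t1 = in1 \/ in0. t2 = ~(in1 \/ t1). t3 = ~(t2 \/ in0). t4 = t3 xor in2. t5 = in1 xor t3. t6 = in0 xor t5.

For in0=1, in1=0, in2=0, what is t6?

1

t1 = 0 \/ 1 = 1
t2 = ~(0 \/ 1) = 0
t3 = ~(0 \/ 1) = 0
t5 = 0 xor 0 = 0
t6 = 1 xor 0 = 1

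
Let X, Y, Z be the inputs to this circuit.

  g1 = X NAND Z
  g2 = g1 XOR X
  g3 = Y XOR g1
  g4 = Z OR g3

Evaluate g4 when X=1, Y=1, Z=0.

0

g1 = 1 NAND 0 = 1
g3 = 1 XOR 1 = 0
g4 = 0 OR 0 = 0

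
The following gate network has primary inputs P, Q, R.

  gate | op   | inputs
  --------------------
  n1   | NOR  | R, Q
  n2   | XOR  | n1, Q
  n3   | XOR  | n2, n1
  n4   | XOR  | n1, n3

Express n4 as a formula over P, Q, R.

(R NOR Q) XOR (((R NOR Q) XOR Q) XOR (R NOR Q))

n1 = R NOR Q
n2 = n1 XOR Q = (R NOR Q) XOR Q
n3 = n2 XOR n1 = ((R NOR Q) XOR Q) XOR (R NOR Q)
n4 = n1 XOR n3 = (R NOR Q) XOR (((R NOR Q) XOR Q) XOR (R NOR Q))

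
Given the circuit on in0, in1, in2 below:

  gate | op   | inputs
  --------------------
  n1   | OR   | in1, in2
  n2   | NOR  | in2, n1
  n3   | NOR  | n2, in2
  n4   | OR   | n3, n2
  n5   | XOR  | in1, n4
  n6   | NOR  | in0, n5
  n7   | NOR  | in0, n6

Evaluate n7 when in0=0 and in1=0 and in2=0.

1

n1 = 0 OR 0 = 0
n2 = 0 NOR 0 = 1
n3 = 1 NOR 0 = 0
n4 = 0 OR 1 = 1
n5 = 0 XOR 1 = 1
n6 = 0 NOR 1 = 0
n7 = 0 NOR 0 = 1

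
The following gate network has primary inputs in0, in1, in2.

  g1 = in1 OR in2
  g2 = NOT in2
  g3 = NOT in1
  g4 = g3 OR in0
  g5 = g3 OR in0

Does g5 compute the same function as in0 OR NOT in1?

Yes

g3 = NOT in1
g5 = g3 OR in0 = NOT in1 OR in0
At in0=0, in1=1, in2=0: circuit gives 0, formula gives 0.
At in0=0, in1=0, in2=0: circuit gives 1, formula gives 1.
Agrees on all 8 inputs.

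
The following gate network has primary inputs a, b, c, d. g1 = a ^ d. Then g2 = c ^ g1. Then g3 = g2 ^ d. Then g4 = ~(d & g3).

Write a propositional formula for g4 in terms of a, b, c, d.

~(d & ((c ^ (a ^ d)) ^ d))

g1 = a ^ d
g2 = c ^ g1 = c ^ (a ^ d)
g3 = g2 ^ d = (c ^ (a ^ d)) ^ d
g4 = ~(d & g3) = ~(d & ((c ^ (a ^ d)) ^ d))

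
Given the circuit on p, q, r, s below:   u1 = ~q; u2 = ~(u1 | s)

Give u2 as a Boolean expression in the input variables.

~(~q | s)

u1 = ~q
u2 = ~(u1 | s) = ~(~q | s)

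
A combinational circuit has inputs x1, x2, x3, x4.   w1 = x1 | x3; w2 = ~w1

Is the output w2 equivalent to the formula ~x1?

No

w1 = x1 | x3
w2 = ~w1 = ~(x1 | x3)
At x1=0, x2=0, x3=1, x4=0: circuit gives 0, formula gives 1.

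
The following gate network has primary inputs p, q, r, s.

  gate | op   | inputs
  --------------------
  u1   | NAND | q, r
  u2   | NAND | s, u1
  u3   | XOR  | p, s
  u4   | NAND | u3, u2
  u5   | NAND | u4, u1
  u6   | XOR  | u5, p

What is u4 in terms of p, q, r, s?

u1 = q NAND r
u2 = s NAND u1 = s NAND (q NAND r)
u3 = p XOR s
u4 = u3 NAND u2 = (p XOR s) NAND (s NAND (q NAND r))

(p XOR s) NAND (s NAND (q NAND r))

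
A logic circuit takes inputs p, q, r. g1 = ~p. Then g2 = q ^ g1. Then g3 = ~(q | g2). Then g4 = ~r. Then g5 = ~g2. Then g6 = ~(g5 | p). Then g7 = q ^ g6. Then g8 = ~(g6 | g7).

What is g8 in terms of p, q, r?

g1 = ~p
g2 = q ^ g1 = q ^ ~p
g5 = ~g2 = ~(q ^ ~p)
g6 = ~(g5 | p) = ~(~(q ^ ~p) | p)
g7 = q ^ g6 = q ^ (~(~(q ^ ~p) | p))
g8 = ~(g6 | g7) = ~((~(~(q ^ ~p) | p)) | (q ^ (~(~(q ^ ~p) | p))))

~((~(~(q ^ ~p) | p)) | (q ^ (~(~(q ^ ~p) | p))))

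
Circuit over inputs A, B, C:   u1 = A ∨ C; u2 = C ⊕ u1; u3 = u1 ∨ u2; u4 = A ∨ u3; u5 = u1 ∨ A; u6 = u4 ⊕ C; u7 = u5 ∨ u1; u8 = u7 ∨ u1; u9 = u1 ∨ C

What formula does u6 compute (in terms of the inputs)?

(A ∨ ((A ∨ C) ∨ (C ⊕ (A ∨ C)))) ⊕ C

u1 = A ∨ C
u2 = C ⊕ u1 = C ⊕ (A ∨ C)
u3 = u1 ∨ u2 = (A ∨ C) ∨ (C ⊕ (A ∨ C))
u4 = A ∨ u3 = A ∨ ((A ∨ C) ∨ (C ⊕ (A ∨ C)))
u6 = u4 ⊕ C = (A ∨ ((A ∨ C) ∨ (C ⊕ (A ∨ C)))) ⊕ C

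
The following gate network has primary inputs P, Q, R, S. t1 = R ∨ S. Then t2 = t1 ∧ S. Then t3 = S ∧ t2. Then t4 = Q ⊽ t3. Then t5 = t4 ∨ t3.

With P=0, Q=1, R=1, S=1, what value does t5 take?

1

t1 = 1 ∨ 1 = 1
t2 = 1 ∧ 1 = 1
t3 = 1 ∧ 1 = 1
t4 = 1 ⊽ 1 = 0
t5 = 0 ∨ 1 = 1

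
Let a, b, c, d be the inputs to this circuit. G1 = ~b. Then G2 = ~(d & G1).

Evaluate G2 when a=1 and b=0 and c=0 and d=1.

0

G1 = ~0 = 1
G2 = ~(1 & 1) = 0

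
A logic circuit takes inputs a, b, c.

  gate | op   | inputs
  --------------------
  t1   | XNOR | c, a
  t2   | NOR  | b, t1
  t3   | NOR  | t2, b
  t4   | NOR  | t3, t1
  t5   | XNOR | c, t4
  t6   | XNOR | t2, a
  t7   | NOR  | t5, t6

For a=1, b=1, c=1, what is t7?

t1 = 1 XNOR 1 = 1
t2 = 1 NOR 1 = 0
t3 = 0 NOR 1 = 0
t4 = 0 NOR 1 = 0
t5 = 1 XNOR 0 = 0
t6 = 0 XNOR 1 = 0
t7 = 0 NOR 0 = 1

1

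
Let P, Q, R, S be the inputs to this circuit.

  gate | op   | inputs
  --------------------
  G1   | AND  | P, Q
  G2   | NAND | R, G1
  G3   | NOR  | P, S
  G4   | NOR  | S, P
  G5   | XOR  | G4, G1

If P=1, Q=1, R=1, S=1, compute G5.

G1 = 1 AND 1 = 1
G4 = 1 NOR 1 = 0
G5 = 0 XOR 1 = 1

1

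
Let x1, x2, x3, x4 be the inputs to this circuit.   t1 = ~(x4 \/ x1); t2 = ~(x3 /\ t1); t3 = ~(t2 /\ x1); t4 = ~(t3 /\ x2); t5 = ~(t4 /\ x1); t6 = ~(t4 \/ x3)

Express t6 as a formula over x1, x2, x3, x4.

~((~((~((~(x3 /\ (~(x4 \/ x1)))) /\ x1)) /\ x2)) \/ x3)

t1 = ~(x4 \/ x1)
t2 = ~(x3 /\ t1) = ~(x3 /\ (~(x4 \/ x1)))
t3 = ~(t2 /\ x1) = ~((~(x3 /\ (~(x4 \/ x1)))) /\ x1)
t4 = ~(t3 /\ x2) = ~((~((~(x3 /\ (~(x4 \/ x1)))) /\ x1)) /\ x2)
t6 = ~(t4 \/ x3) = ~((~((~((~(x3 /\ (~(x4 \/ x1)))) /\ x1)) /\ x2)) \/ x3)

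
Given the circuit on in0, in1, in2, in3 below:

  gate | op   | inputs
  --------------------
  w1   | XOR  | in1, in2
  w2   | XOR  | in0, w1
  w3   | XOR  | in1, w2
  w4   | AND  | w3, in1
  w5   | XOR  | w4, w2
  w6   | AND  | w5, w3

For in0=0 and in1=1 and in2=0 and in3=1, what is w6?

w1 = 1 XOR 0 = 1
w2 = 0 XOR 1 = 1
w3 = 1 XOR 1 = 0
w4 = 0 AND 1 = 0
w5 = 0 XOR 1 = 1
w6 = 1 AND 0 = 0

0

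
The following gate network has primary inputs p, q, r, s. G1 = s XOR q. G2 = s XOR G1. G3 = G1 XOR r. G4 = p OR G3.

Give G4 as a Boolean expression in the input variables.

p OR ((s XOR q) XOR r)

G1 = s XOR q
G3 = G1 XOR r = (s XOR q) XOR r
G4 = p OR G3 = p OR ((s XOR q) XOR r)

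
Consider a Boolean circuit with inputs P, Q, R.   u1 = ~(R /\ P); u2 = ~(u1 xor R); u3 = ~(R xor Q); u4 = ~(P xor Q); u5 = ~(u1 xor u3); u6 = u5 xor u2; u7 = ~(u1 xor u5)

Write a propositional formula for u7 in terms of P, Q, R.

u1 = ~(R /\ P)
u3 = ~(R xor Q)
u5 = ~(u1 xor u3) = ~((~(R /\ P)) xor (~(R xor Q)))
u7 = ~(u1 xor u5) = ~((~(R /\ P)) xor (~((~(R /\ P)) xor (~(R xor Q)))))

~((~(R /\ P)) xor (~((~(R /\ P)) xor (~(R xor Q)))))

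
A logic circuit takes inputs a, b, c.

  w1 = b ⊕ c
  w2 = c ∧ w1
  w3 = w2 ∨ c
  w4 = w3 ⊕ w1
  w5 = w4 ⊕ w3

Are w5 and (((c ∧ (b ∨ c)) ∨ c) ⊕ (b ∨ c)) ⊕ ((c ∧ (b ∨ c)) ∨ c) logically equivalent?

No

w1 = b ⊕ c
w2 = c ∧ w1 = c ∧ (b ⊕ c)
w3 = w2 ∨ c = (c ∧ (b ⊕ c)) ∨ c
w4 = w3 ⊕ w1 = ((c ∧ (b ⊕ c)) ∨ c) ⊕ (b ⊕ c)
w5 = w4 ⊕ w3 = (((c ∧ (b ⊕ c)) ∨ c) ⊕ (b ⊕ c)) ⊕ ((c ∧ (b ⊕ c)) ∨ c)
At a=0, b=1, c=1: circuit gives 0, formula gives 1.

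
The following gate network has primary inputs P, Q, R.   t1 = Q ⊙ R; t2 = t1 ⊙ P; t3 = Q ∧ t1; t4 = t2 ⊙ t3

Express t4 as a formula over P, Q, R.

t1 = Q ⊙ R
t2 = t1 ⊙ P = (Q ⊙ R) ⊙ P
t3 = Q ∧ t1 = Q ∧ (Q ⊙ R)
t4 = t2 ⊙ t3 = ((Q ⊙ R) ⊙ P) ⊙ (Q ∧ (Q ⊙ R))

((Q ⊙ R) ⊙ P) ⊙ (Q ∧ (Q ⊙ R))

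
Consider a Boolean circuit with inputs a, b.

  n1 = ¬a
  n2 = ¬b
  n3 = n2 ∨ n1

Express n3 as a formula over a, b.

¬b ∨ ¬a

n1 = ¬a
n2 = ¬b
n3 = n2 ∨ n1 = ¬b ∨ ¬a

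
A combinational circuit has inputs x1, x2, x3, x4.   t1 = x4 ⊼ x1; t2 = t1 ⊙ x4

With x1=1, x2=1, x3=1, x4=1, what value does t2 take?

0

t1 = 1 ⊼ 1 = 0
t2 = 0 ⊙ 1 = 0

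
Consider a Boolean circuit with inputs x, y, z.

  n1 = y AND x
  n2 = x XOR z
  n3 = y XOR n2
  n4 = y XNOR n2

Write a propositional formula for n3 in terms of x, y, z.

n2 = x XOR z
n3 = y XOR n2 = y XOR (x XOR z)

y XOR (x XOR z)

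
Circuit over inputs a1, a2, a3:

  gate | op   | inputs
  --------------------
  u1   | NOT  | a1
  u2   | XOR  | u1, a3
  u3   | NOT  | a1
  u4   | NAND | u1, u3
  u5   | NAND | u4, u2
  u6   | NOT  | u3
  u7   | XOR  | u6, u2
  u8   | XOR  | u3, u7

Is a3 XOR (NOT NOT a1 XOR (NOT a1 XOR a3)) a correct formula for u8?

u1 = NOT a1
u2 = u1 XOR a3 = NOT a1 XOR a3
u3 = NOT a1
u6 = NOT u3 = NOT NOT a1
u7 = u6 XOR u2 = NOT NOT a1 XOR (NOT a1 XOR a3)
u8 = u3 XOR u7 = NOT a1 XOR (NOT NOT a1 XOR (NOT a1 XOR a3))
At a1=0, a2=0, a3=0: circuit gives 0, formula gives 1.

No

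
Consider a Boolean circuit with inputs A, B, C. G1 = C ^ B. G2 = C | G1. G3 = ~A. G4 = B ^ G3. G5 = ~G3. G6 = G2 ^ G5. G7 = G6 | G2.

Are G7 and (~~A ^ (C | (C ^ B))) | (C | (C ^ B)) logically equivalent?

G1 = C ^ B
G2 = C | G1 = C | (C ^ B)
G3 = ~A
G5 = ~G3 = ~~A
G6 = G2 ^ G5 = (C | (C ^ B)) ^ ~~A
G7 = G6 | G2 = ((C | (C ^ B)) ^ ~~A) | (C | (C ^ B))
At A=0, B=0, C=0: circuit gives 0, formula gives 0.
At A=0, B=0, C=1: circuit gives 1, formula gives 1.
Agrees on all 8 inputs.

Yes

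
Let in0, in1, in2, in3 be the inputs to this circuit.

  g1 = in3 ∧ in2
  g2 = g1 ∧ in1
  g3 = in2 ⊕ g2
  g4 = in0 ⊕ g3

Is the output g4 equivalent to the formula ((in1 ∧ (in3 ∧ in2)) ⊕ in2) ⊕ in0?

Yes

g1 = in3 ∧ in2
g2 = g1 ∧ in1 = (in3 ∧ in2) ∧ in1
g3 = in2 ⊕ g2 = in2 ⊕ ((in3 ∧ in2) ∧ in1)
g4 = in0 ⊕ g3 = in0 ⊕ (in2 ⊕ ((in3 ∧ in2) ∧ in1))
At in0=0, in1=0, in2=0, in3=0: circuit gives 0, formula gives 0.
At in0=0, in1=0, in2=1, in3=0: circuit gives 1, formula gives 1.
Agrees on all 16 inputs.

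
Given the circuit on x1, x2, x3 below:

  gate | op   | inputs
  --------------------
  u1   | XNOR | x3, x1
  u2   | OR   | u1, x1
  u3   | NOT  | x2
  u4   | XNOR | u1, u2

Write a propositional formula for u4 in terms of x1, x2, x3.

(x3 XNOR x1) XNOR ((x3 XNOR x1) OR x1)

u1 = x3 XNOR x1
u2 = u1 OR x1 = (x3 XNOR x1) OR x1
u4 = u1 XNOR u2 = (x3 XNOR x1) XNOR ((x3 XNOR x1) OR x1)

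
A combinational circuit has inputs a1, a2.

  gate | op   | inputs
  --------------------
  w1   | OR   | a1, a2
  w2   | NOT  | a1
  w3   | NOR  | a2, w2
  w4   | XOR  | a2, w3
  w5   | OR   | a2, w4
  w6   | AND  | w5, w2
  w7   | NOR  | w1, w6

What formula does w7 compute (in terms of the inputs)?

(a1 OR a2) NOR ((a2 OR (a2 XOR (a2 NOR NOT a1))) AND NOT a1)

w1 = a1 OR a2
w2 = NOT a1
w3 = a2 NOR w2 = a2 NOR NOT a1
w4 = a2 XOR w3 = a2 XOR (a2 NOR NOT a1)
w5 = a2 OR w4 = a2 OR (a2 XOR (a2 NOR NOT a1))
w6 = w5 AND w2 = (a2 OR (a2 XOR (a2 NOR NOT a1))) AND NOT a1
w7 = w1 NOR w6 = (a1 OR a2) NOR ((a2 OR (a2 XOR (a2 NOR NOT a1))) AND NOT a1)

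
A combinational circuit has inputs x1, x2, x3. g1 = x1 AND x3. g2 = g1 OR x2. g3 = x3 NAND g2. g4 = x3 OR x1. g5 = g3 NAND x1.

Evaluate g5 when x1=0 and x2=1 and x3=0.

1

g1 = 0 AND 0 = 0
g2 = 0 OR 1 = 1
g3 = 0 NAND 1 = 1
g5 = 1 NAND 0 = 1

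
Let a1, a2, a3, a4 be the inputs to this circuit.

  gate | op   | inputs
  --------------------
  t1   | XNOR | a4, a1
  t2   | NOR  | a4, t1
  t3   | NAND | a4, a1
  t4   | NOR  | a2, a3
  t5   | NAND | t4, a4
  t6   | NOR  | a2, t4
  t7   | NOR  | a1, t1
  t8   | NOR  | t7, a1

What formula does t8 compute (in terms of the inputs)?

t1 = a4 XNOR a1
t7 = a1 NOR t1 = a1 NOR (a4 XNOR a1)
t8 = t7 NOR a1 = (a1 NOR (a4 XNOR a1)) NOR a1

(a1 NOR (a4 XNOR a1)) NOR a1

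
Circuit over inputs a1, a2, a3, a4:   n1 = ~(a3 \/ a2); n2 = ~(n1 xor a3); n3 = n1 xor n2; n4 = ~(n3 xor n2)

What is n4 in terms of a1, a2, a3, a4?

n1 = ~(a3 \/ a2)
n2 = ~(n1 xor a3) = ~((~(a3 \/ a2)) xor a3)
n3 = n1 xor n2 = (~(a3 \/ a2)) xor (~((~(a3 \/ a2)) xor a3))
n4 = ~(n3 xor n2) = ~(((~(a3 \/ a2)) xor (~((~(a3 \/ a2)) xor a3))) xor (~((~(a3 \/ a2)) xor a3)))

~(((~(a3 \/ a2)) xor (~((~(a3 \/ a2)) xor a3))) xor (~((~(a3 \/ a2)) xor a3)))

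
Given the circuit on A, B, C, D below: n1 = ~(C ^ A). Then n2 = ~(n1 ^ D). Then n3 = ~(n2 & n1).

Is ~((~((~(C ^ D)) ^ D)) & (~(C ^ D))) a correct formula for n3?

n1 = ~(C ^ A)
n2 = ~(n1 ^ D) = ~((~(C ^ A)) ^ D)
n3 = ~(n2 & n1) = ~((~((~(C ^ A)) ^ D)) & (~(C ^ A)))
At A=0, B=0, C=0, D=1: circuit gives 0, formula gives 1.

No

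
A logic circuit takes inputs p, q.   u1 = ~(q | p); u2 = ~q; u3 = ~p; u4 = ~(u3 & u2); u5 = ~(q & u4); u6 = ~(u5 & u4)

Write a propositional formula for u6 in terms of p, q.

~((~(q & (~(~p & ~q)))) & (~(~p & ~q)))

u2 = ~q
u3 = ~p
u4 = ~(u3 & u2) = ~(~p & ~q)
u5 = ~(q & u4) = ~(q & (~(~p & ~q)))
u6 = ~(u5 & u4) = ~((~(q & (~(~p & ~q)))) & (~(~p & ~q)))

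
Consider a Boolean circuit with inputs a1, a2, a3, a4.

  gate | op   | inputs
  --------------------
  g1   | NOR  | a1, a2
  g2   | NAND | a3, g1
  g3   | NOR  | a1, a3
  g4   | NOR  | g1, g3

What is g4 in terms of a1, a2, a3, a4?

g1 = a1 NOR a2
g3 = a1 NOR a3
g4 = g1 NOR g3 = (a1 NOR a2) NOR (a1 NOR a3)

(a1 NOR a2) NOR (a1 NOR a3)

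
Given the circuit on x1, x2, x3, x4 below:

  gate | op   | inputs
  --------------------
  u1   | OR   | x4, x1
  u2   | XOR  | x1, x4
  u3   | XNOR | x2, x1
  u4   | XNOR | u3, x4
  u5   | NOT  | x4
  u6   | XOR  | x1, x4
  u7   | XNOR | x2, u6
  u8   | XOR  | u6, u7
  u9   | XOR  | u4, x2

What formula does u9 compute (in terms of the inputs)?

u3 = x2 XNOR x1
u4 = u3 XNOR x4 = (x2 XNOR x1) XNOR x4
u9 = u4 XOR x2 = ((x2 XNOR x1) XNOR x4) XOR x2

((x2 XNOR x1) XNOR x4) XOR x2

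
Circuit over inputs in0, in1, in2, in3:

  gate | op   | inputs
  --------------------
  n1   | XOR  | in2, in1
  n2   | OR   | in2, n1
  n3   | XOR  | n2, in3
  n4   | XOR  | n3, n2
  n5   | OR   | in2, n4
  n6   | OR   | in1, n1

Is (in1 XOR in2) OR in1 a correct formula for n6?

Yes

n1 = in2 XOR in1
n6 = in1 OR n1 = in1 OR (in2 XOR in1)
At in0=0, in1=0, in2=0, in3=0: circuit gives 0, formula gives 0.
At in0=0, in1=0, in2=1, in3=0: circuit gives 1, formula gives 1.
Agrees on all 16 inputs.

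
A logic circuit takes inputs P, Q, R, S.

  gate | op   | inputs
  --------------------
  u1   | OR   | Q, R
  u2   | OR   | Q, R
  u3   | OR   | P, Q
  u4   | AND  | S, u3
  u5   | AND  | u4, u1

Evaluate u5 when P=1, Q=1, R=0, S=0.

u1 = 1 OR 0 = 1
u3 = 1 OR 1 = 1
u4 = 0 AND 1 = 0
u5 = 0 AND 1 = 0

0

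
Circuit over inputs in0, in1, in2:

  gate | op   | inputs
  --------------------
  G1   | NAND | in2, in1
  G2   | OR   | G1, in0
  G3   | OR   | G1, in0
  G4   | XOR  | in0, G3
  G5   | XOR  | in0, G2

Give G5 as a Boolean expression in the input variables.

G1 = in2 NAND in1
G2 = G1 OR in0 = (in2 NAND in1) OR in0
G5 = in0 XOR G2 = in0 XOR ((in2 NAND in1) OR in0)

in0 XOR ((in2 NAND in1) OR in0)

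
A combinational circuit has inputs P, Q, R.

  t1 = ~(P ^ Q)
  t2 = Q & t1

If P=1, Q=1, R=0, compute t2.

t1 = ~(1 ^ 1) = 1
t2 = 1 & 1 = 1

1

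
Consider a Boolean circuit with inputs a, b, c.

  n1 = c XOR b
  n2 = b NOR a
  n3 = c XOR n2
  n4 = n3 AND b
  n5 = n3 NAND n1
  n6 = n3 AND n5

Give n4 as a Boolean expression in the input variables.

n2 = b NOR a
n3 = c XOR n2 = c XOR (b NOR a)
n4 = n3 AND b = (c XOR (b NOR a)) AND b

(c XOR (b NOR a)) AND b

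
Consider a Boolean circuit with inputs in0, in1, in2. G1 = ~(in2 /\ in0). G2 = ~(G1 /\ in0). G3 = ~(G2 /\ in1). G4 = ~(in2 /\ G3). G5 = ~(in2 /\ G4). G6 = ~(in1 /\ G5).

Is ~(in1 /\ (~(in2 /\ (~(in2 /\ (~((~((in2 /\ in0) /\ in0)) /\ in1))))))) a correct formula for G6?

G1 = ~(in2 /\ in0)
G2 = ~(G1 /\ in0) = ~((~(in2 /\ in0)) /\ in0)
G3 = ~(G2 /\ in1) = ~((~((~(in2 /\ in0)) /\ in0)) /\ in1)
G4 = ~(in2 /\ G3) = ~(in2 /\ (~((~((~(in2 /\ in0)) /\ in0)) /\ in1)))
G5 = ~(in2 /\ G4) = ~(in2 /\ (~(in2 /\ (~((~((~(in2 /\ in0)) /\ in0)) /\ in1)))))
G6 = ~(in1 /\ G5) = ~(in1 /\ (~(in2 /\ (~(in2 /\ (~((~((~(in2 /\ in0)) /\ in0)) /\ in1)))))))
At in0=1, in1=1, in2=1: circuit gives 1, formula gives 0.

No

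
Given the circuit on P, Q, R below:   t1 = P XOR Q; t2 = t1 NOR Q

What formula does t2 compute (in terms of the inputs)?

t1 = P XOR Q
t2 = t1 NOR Q = (P XOR Q) NOR Q

(P XOR Q) NOR Q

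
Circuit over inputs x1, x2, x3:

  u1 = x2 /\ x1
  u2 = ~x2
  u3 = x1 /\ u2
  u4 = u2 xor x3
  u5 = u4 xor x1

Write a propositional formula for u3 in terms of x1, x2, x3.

x1 /\ ~x2

u2 = ~x2
u3 = x1 /\ u2 = x1 /\ ~x2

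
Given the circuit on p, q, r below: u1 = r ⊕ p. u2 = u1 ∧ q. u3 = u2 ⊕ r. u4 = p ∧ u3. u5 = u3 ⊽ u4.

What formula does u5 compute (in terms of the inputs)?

u1 = r ⊕ p
u2 = u1 ∧ q = (r ⊕ p) ∧ q
u3 = u2 ⊕ r = ((r ⊕ p) ∧ q) ⊕ r
u4 = p ∧ u3 = p ∧ (((r ⊕ p) ∧ q) ⊕ r)
u5 = u3 ⊽ u4 = (((r ⊕ p) ∧ q) ⊕ r) ⊽ (p ∧ (((r ⊕ p) ∧ q) ⊕ r))

(((r ⊕ p) ∧ q) ⊕ r) ⊽ (p ∧ (((r ⊕ p) ∧ q) ⊕ r))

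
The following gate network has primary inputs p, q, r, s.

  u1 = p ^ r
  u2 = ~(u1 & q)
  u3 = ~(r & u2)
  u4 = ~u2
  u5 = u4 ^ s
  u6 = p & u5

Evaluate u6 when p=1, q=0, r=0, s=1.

u1 = 1 ^ 0 = 1
u2 = ~(1 & 0) = 1
u4 = ~1 = 0
u5 = 0 ^ 1 = 1
u6 = 1 & 1 = 1

1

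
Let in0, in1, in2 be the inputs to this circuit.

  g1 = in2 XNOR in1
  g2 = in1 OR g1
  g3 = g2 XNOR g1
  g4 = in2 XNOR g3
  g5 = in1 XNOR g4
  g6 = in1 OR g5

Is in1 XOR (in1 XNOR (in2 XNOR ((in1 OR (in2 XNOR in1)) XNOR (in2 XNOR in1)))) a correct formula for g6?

No

g1 = in2 XNOR in1
g2 = in1 OR g1 = in1 OR (in2 XNOR in1)
g3 = g2 XNOR g1 = (in1 OR (in2 XNOR in1)) XNOR (in2 XNOR in1)
g4 = in2 XNOR g3 = in2 XNOR ((in1 OR (in2 XNOR in1)) XNOR (in2 XNOR in1))
g5 = in1 XNOR g4 = in1 XNOR (in2 XNOR ((in1 OR (in2 XNOR in1)) XNOR (in2 XNOR in1)))
g6 = in1 OR g5 = in1 OR (in1 XNOR (in2 XNOR ((in1 OR (in2 XNOR in1)) XNOR (in2 XNOR in1))))
At in0=0, in1=1, in2=0: circuit gives 1, formula gives 0.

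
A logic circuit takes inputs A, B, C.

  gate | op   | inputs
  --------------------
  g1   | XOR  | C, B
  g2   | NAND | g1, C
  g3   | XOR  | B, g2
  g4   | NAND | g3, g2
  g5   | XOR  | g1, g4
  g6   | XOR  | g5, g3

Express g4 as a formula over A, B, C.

g1 = C XOR B
g2 = g1 NAND C = (C XOR B) NAND C
g3 = B XOR g2 = B XOR ((C XOR B) NAND C)
g4 = g3 NAND g2 = (B XOR ((C XOR B) NAND C)) NAND ((C XOR B) NAND C)

(B XOR ((C XOR B) NAND C)) NAND ((C XOR B) NAND C)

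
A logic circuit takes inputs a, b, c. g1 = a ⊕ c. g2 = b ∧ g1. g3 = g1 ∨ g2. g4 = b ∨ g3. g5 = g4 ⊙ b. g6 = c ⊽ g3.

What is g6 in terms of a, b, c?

g1 = a ⊕ c
g2 = b ∧ g1 = b ∧ (a ⊕ c)
g3 = g1 ∨ g2 = (a ⊕ c) ∨ (b ∧ (a ⊕ c))
g6 = c ⊽ g3 = c ⊽ ((a ⊕ c) ∨ (b ∧ (a ⊕ c)))

c ⊽ ((a ⊕ c) ∨ (b ∧ (a ⊕ c)))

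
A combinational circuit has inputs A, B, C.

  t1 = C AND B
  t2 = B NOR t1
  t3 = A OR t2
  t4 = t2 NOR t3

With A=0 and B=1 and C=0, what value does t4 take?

t1 = 0 AND 1 = 0
t2 = 1 NOR 0 = 0
t3 = 0 OR 0 = 0
t4 = 0 NOR 0 = 1

1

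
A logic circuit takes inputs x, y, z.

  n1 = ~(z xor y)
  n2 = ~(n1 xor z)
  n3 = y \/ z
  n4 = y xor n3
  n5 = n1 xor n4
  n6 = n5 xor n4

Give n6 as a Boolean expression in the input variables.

((~(z xor y)) xor (y xor (y \/ z))) xor (y xor (y \/ z))

n1 = ~(z xor y)
n3 = y \/ z
n4 = y xor n3 = y xor (y \/ z)
n5 = n1 xor n4 = (~(z xor y)) xor (y xor (y \/ z))
n6 = n5 xor n4 = ((~(z xor y)) xor (y xor (y \/ z))) xor (y xor (y \/ z))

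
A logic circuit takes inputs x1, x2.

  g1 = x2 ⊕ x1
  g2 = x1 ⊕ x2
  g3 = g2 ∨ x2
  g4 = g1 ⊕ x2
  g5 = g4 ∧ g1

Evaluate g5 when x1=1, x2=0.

1

g1 = 0 ⊕ 1 = 1
g4 = 1 ⊕ 0 = 1
g5 = 1 ∧ 1 = 1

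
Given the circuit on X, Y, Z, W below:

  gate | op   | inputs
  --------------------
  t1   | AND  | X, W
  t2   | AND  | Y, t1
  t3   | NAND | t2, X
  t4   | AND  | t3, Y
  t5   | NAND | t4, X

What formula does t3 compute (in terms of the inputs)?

(Y AND (X AND W)) NAND X

t1 = X AND W
t2 = Y AND t1 = Y AND (X AND W)
t3 = t2 NAND X = (Y AND (X AND W)) NAND X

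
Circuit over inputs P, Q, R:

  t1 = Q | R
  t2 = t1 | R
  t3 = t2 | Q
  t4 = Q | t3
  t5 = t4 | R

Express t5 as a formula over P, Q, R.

t1 = Q | R
t2 = t1 | R = (Q | R) | R
t3 = t2 | Q = ((Q | R) | R) | Q
t4 = Q | t3 = Q | (((Q | R) | R) | Q)
t5 = t4 | R = (Q | (((Q | R) | R) | Q)) | R

(Q | (((Q | R) | R) | Q)) | R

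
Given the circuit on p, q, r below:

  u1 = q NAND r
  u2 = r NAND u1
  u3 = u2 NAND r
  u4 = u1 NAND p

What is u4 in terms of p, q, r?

(q NAND r) NAND p

u1 = q NAND r
u4 = u1 NAND p = (q NAND r) NAND p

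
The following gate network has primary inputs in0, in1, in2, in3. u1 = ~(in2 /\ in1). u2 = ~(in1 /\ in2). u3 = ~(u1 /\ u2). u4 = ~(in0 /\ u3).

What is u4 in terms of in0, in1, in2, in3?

~(in0 /\ (~((~(in2 /\ in1)) /\ (~(in1 /\ in2)))))

u1 = ~(in2 /\ in1)
u2 = ~(in1 /\ in2)
u3 = ~(u1 /\ u2) = ~((~(in2 /\ in1)) /\ (~(in1 /\ in2)))
u4 = ~(in0 /\ u3) = ~(in0 /\ (~((~(in2 /\ in1)) /\ (~(in1 /\ in2)))))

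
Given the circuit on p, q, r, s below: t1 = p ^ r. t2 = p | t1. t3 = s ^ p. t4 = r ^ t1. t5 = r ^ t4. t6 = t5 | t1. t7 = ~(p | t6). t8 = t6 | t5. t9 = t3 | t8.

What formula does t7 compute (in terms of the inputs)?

t1 = p ^ r
t4 = r ^ t1 = r ^ (p ^ r)
t5 = r ^ t4 = r ^ (r ^ (p ^ r))
t6 = t5 | t1 = (r ^ (r ^ (p ^ r))) | (p ^ r)
t7 = ~(p | t6) = ~(p | ((r ^ (r ^ (p ^ r))) | (p ^ r)))

~(p | ((r ^ (r ^ (p ^ r))) | (p ^ r)))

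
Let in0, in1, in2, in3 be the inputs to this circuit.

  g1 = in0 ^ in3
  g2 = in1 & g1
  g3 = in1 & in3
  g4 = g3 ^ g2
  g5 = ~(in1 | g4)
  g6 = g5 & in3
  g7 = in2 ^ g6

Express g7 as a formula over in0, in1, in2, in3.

g1 = in0 ^ in3
g2 = in1 & g1 = in1 & (in0 ^ in3)
g3 = in1 & in3
g4 = g3 ^ g2 = (in1 & in3) ^ (in1 & (in0 ^ in3))
g5 = ~(in1 | g4) = ~(in1 | ((in1 & in3) ^ (in1 & (in0 ^ in3))))
g6 = g5 & in3 = (~(in1 | ((in1 & in3) ^ (in1 & (in0 ^ in3))))) & in3
g7 = in2 ^ g6 = in2 ^ ((~(in1 | ((in1 & in3) ^ (in1 & (in0 ^ in3))))) & in3)

in2 ^ ((~(in1 | ((in1 & in3) ^ (in1 & (in0 ^ in3))))) & in3)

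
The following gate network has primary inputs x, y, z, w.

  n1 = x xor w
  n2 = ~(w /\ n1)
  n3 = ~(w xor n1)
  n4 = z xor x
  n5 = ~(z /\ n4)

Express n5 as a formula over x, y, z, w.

n4 = z xor x
n5 = ~(z /\ n4) = ~(z /\ (z xor x))

~(z /\ (z xor x))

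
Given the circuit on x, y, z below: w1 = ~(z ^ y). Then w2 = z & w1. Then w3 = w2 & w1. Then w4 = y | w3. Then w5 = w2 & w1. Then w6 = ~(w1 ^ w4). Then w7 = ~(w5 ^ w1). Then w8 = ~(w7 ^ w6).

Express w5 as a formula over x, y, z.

w1 = ~(z ^ y)
w2 = z & w1 = z & (~(z ^ y))
w5 = w2 & w1 = (z & (~(z ^ y))) & (~(z ^ y))

(z & (~(z ^ y))) & (~(z ^ y))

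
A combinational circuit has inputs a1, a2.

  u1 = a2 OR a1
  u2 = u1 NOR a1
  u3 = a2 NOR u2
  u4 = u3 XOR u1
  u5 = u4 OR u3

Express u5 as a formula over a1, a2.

((a2 NOR ((a2 OR a1) NOR a1)) XOR (a2 OR a1)) OR (a2 NOR ((a2 OR a1) NOR a1))

u1 = a2 OR a1
u2 = u1 NOR a1 = (a2 OR a1) NOR a1
u3 = a2 NOR u2 = a2 NOR ((a2 OR a1) NOR a1)
u4 = u3 XOR u1 = (a2 NOR ((a2 OR a1) NOR a1)) XOR (a2 OR a1)
u5 = u4 OR u3 = ((a2 NOR ((a2 OR a1) NOR a1)) XOR (a2 OR a1)) OR (a2 NOR ((a2 OR a1) NOR a1))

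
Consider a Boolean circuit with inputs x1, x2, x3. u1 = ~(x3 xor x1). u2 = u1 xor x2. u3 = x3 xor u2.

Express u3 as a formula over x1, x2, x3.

x3 xor ((~(x3 xor x1)) xor x2)

u1 = ~(x3 xor x1)
u2 = u1 xor x2 = (~(x3 xor x1)) xor x2
u3 = x3 xor u2 = x3 xor ((~(x3 xor x1)) xor x2)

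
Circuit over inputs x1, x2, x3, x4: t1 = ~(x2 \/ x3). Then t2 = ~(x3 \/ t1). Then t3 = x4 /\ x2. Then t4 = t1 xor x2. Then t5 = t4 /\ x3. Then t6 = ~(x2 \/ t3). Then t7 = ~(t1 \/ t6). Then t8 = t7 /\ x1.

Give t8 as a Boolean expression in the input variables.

(~((~(x2 \/ x3)) \/ (~(x2 \/ (x4 /\ x2))))) /\ x1

t1 = ~(x2 \/ x3)
t3 = x4 /\ x2
t6 = ~(x2 \/ t3) = ~(x2 \/ (x4 /\ x2))
t7 = ~(t1 \/ t6) = ~((~(x2 \/ x3)) \/ (~(x2 \/ (x4 /\ x2))))
t8 = t7 /\ x1 = (~((~(x2 \/ x3)) \/ (~(x2 \/ (x4 /\ x2))))) /\ x1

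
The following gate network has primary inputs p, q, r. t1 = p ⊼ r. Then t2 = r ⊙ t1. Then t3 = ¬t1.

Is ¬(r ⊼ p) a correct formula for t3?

t1 = p ⊼ r
t3 = ¬t1 = ¬(p ⊼ r)
At p=0, q=0, r=0: circuit gives 0, formula gives 0.
At p=1, q=0, r=1: circuit gives 1, formula gives 1.
Agrees on all 8 inputs.

Yes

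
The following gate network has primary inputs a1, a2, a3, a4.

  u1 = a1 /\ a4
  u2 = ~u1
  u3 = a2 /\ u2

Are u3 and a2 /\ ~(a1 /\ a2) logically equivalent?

u1 = a1 /\ a4
u2 = ~u1 = ~(a1 /\ a4)
u3 = a2 /\ u2 = a2 /\ ~(a1 /\ a4)
At a1=1, a2=1, a3=0, a4=0: circuit gives 1, formula gives 0.

No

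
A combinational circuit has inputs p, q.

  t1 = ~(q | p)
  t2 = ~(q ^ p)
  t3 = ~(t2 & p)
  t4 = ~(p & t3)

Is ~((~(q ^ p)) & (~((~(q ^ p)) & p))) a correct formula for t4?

No

t2 = ~(q ^ p)
t3 = ~(t2 & p) = ~((~(q ^ p)) & p)
t4 = ~(p & t3) = ~(p & (~((~(q ^ p)) & p)))
At p=0, q=0: circuit gives 1, formula gives 0.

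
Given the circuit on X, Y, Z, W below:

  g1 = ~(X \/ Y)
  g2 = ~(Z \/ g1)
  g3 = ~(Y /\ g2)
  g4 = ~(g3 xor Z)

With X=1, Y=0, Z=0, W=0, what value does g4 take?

g1 = ~(1 \/ 0) = 0
g2 = ~(0 \/ 0) = 1
g3 = ~(0 /\ 1) = 1
g4 = ~(1 xor 0) = 0

0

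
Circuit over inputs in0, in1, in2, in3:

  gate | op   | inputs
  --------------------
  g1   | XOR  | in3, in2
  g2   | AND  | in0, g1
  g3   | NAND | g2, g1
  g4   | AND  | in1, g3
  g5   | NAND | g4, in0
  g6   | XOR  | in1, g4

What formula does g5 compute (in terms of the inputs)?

g1 = in3 XOR in2
g2 = in0 AND g1 = in0 AND (in3 XOR in2)
g3 = g2 NAND g1 = (in0 AND (in3 XOR in2)) NAND (in3 XOR in2)
g4 = in1 AND g3 = in1 AND ((in0 AND (in3 XOR in2)) NAND (in3 XOR in2))
g5 = g4 NAND in0 = (in1 AND ((in0 AND (in3 XOR in2)) NAND (in3 XOR in2))) NAND in0

(in1 AND ((in0 AND (in3 XOR in2)) NAND (in3 XOR in2))) NAND in0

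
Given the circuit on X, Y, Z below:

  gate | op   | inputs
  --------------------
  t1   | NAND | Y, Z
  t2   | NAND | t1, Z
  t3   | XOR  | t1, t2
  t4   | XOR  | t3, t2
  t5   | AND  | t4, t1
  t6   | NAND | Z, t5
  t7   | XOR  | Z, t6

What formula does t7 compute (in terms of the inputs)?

Z XOR (Z NAND ((((Y NAND Z) XOR ((Y NAND Z) NAND Z)) XOR ((Y NAND Z) NAND Z)) AND (Y NAND Z)))

t1 = Y NAND Z
t2 = t1 NAND Z = (Y NAND Z) NAND Z
t3 = t1 XOR t2 = (Y NAND Z) XOR ((Y NAND Z) NAND Z)
t4 = t3 XOR t2 = ((Y NAND Z) XOR ((Y NAND Z) NAND Z)) XOR ((Y NAND Z) NAND Z)
t5 = t4 AND t1 = (((Y NAND Z) XOR ((Y NAND Z) NAND Z)) XOR ((Y NAND Z) NAND Z)) AND (Y NAND Z)
t6 = Z NAND t5 = Z NAND ((((Y NAND Z) XOR ((Y NAND Z) NAND Z)) XOR ((Y NAND Z) NAND Z)) AND (Y NAND Z))
t7 = Z XOR t6 = Z XOR (Z NAND ((((Y NAND Z) XOR ((Y NAND Z) NAND Z)) XOR ((Y NAND Z) NAND Z)) AND (Y NAND Z)))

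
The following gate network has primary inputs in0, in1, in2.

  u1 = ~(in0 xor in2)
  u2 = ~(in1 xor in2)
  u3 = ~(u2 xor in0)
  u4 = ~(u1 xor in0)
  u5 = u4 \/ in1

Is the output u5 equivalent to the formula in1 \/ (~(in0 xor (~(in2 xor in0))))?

u1 = ~(in0 xor in2)
u4 = ~(u1 xor in0) = ~((~(in0 xor in2)) xor in0)
u5 = u4 \/ in1 = (~((~(in0 xor in2)) xor in0)) \/ in1
At in0=0, in1=0, in2=0: circuit gives 0, formula gives 0.
At in0=0, in1=0, in2=1: circuit gives 1, formula gives 1.
Agrees on all 8 inputs.

Yes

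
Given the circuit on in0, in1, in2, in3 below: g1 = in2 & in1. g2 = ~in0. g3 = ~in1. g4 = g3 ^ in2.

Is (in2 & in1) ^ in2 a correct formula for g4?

No

g3 = ~in1
g4 = g3 ^ in2 = ~in1 ^ in2
At in0=0, in1=0, in2=0, in3=0: circuit gives 1, formula gives 0.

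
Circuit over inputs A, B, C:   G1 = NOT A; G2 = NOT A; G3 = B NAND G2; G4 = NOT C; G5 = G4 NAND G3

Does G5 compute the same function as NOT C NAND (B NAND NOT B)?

No

G2 = NOT A
G3 = B NAND G2 = B NAND NOT A
G4 = NOT C
G5 = G4 NAND G3 = NOT C NAND (B NAND NOT A)
At A=0, B=1, C=0: circuit gives 1, formula gives 0.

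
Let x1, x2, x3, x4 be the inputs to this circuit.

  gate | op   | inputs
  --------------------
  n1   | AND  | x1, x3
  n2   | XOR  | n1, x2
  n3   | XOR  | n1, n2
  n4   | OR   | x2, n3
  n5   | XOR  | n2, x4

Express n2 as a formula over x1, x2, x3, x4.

(x1 AND x3) XOR x2

n1 = x1 AND x3
n2 = n1 XOR x2 = (x1 AND x3) XOR x2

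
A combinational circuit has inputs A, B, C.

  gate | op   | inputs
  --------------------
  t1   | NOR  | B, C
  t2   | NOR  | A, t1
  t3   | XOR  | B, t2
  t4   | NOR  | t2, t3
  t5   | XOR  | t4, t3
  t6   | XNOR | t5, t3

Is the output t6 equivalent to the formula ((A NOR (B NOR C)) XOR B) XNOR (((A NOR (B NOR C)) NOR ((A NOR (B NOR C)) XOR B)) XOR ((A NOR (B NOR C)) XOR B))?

Yes

t1 = B NOR C
t2 = A NOR t1 = A NOR (B NOR C)
t3 = B XOR t2 = B XOR (A NOR (B NOR C))
t4 = t2 NOR t3 = (A NOR (B NOR C)) NOR (B XOR (A NOR (B NOR C)))
t5 = t4 XOR t3 = ((A NOR (B NOR C)) NOR (B XOR (A NOR (B NOR C)))) XOR (B XOR (A NOR (B NOR C)))
t6 = t5 XNOR t3 = (((A NOR (B NOR C)) NOR (B XOR (A NOR (B NOR C)))) XOR (B XOR (A NOR (B NOR C)))) XNOR (B XOR (A NOR (B NOR C)))
At A=0, B=0, C=0: circuit gives 0, formula gives 0.
At A=0, B=0, C=1: circuit gives 1, formula gives 1.
Agrees on all 8 inputs.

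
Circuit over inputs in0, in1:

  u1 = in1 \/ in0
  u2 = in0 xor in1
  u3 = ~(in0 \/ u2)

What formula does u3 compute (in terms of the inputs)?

~(in0 \/ (in0 xor in1))

u2 = in0 xor in1
u3 = ~(in0 \/ u2) = ~(in0 \/ (in0 xor in1))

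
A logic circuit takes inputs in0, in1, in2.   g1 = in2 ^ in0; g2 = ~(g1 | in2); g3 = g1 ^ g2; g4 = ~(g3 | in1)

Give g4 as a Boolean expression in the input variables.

g1 = in2 ^ in0
g2 = ~(g1 | in2) = ~((in2 ^ in0) | in2)
g3 = g1 ^ g2 = (in2 ^ in0) ^ (~((in2 ^ in0) | in2))
g4 = ~(g3 | in1) = ~(((in2 ^ in0) ^ (~((in2 ^ in0) | in2))) | in1)

~(((in2 ^ in0) ^ (~((in2 ^ in0) | in2))) | in1)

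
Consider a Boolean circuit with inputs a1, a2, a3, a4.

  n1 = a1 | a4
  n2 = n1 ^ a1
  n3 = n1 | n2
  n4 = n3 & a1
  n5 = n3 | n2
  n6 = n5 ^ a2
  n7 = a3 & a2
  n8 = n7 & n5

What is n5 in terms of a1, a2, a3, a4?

n1 = a1 | a4
n2 = n1 ^ a1 = (a1 | a4) ^ a1
n3 = n1 | n2 = (a1 | a4) | ((a1 | a4) ^ a1)
n5 = n3 | n2 = ((a1 | a4) | ((a1 | a4) ^ a1)) | ((a1 | a4) ^ a1)

((a1 | a4) | ((a1 | a4) ^ a1)) | ((a1 | a4) ^ a1)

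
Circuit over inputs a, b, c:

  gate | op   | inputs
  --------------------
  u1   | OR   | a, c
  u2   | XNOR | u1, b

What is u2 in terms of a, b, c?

u1 = a OR c
u2 = u1 XNOR b = (a OR c) XNOR b

(a OR c) XNOR b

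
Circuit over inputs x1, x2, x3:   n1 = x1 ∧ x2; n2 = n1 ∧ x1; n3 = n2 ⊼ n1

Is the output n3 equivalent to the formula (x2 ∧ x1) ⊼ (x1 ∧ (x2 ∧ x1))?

Yes

n1 = x1 ∧ x2
n2 = n1 ∧ x1 = (x1 ∧ x2) ∧ x1
n3 = n2 ⊼ n1 = ((x1 ∧ x2) ∧ x1) ⊼ (x1 ∧ x2)
At x1=1, x2=1, x3=0: circuit gives 0, formula gives 0.
At x1=0, x2=0, x3=0: circuit gives 1, formula gives 1.
Agrees on all 8 inputs.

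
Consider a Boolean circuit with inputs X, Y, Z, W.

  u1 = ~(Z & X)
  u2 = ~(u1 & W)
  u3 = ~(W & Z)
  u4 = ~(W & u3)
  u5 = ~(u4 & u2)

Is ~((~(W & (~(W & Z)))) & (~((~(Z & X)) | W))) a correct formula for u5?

No

u1 = ~(Z & X)
u2 = ~(u1 & W) = ~((~(Z & X)) & W)
u3 = ~(W & Z)
u4 = ~(W & u3) = ~(W & (~(W & Z)))
u5 = ~(u4 & u2) = ~((~(W & (~(W & Z)))) & (~((~(Z & X)) & W)))
At X=0, Y=0, Z=0, W=0: circuit gives 0, formula gives 1.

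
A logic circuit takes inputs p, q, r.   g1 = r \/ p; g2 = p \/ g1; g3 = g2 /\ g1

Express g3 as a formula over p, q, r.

(p \/ (r \/ p)) /\ (r \/ p)

g1 = r \/ p
g2 = p \/ g1 = p \/ (r \/ p)
g3 = g2 /\ g1 = (p \/ (r \/ p)) /\ (r \/ p)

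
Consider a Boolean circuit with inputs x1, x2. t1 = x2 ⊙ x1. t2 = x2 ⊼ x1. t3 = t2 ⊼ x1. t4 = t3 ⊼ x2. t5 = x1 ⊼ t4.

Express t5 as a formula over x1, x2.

t2 = x2 ⊼ x1
t3 = t2 ⊼ x1 = (x2 ⊼ x1) ⊼ x1
t4 = t3 ⊼ x2 = ((x2 ⊼ x1) ⊼ x1) ⊼ x2
t5 = x1 ⊼ t4 = x1 ⊼ (((x2 ⊼ x1) ⊼ x1) ⊼ x2)

x1 ⊼ (((x2 ⊼ x1) ⊼ x1) ⊼ x2)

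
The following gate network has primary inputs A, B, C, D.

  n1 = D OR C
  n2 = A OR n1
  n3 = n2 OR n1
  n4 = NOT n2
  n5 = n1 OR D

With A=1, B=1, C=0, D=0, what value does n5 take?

n1 = 0 OR 0 = 0
n5 = 0 OR 0 = 0

0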